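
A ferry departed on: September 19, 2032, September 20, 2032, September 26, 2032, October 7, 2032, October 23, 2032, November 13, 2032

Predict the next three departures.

Gaps: 1, 6, 11, 16, 21 days — each gap is 5 larger than the previous one.
Next gap: 26 days. November 13, 2032 + 26 days = December 9, 2032.
Next gap: 31 days. December 9, 2032 + 31 days = January 9, 2033.
Next gap: 36 days. January 9, 2033 + 36 days = February 14, 2033.

December 9, 2032; January 9, 2033; February 14, 2033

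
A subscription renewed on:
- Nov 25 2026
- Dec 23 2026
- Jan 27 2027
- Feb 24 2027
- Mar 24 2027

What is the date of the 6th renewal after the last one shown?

Sep 22 2027

These are Wednesdays at 28- or 35-day spacing (28, 35, 28, 28).
The pattern: 4th Wednesday of the month.
4th Wednesday of April 2027: Apr 28 2027.
May 2027 — 4th Wednesday is May 26 2027.
4th Wednesday of June 2027: Jun 23 2027.
July 2027 — 4th Wednesday is Jul 28 2027.
August 2027 — 4th Wednesday is Aug 25 2027.
4th Wednesday of September 2027: Sep 22 2027.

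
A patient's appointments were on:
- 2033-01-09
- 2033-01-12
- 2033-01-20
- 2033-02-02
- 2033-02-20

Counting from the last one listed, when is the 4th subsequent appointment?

The spacing grows by 5 each time: 3, 8, 13, 18 days.
Next gap: 23 days. 2033-02-20 + 23 days = 2033-03-15.
Next gap: 28 days. 2033-03-15 + 28 days = 2033-04-12.
Next gap: 33 days. 2033-04-12 + 33 days = 2033-05-15.
Next gap: 38 days. 2033-05-15 + 38 days = 2033-06-22.

2033-06-22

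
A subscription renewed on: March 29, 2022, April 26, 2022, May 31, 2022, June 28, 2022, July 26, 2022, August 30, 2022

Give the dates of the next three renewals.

September 27, 2022; October 25, 2022; November 29, 2022

These are Tuesdays with 28, 35, 28, 28, 35-day gaps.
Each is the final Tuesday of its month — March 29, 2022 is past the 28th, so '4th Tuesday' doesn't fit.
Last Tuesday of September 2022: September 27, 2022.
October 2022 ends with Tuesday October 25, 2022.
Last Tuesday of November 2022: November 29, 2022.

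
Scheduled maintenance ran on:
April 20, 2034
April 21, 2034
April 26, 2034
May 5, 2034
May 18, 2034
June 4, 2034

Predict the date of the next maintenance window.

The spacing grows by 4 each time: 1, 5, 9, 13, 17 days.
Next gap: 21 days. June 4, 2034 + 21 days = June 25, 2034.

June 25, 2034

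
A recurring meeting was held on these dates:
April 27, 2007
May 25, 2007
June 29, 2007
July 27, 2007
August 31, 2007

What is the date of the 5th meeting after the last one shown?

These are Fridays with 28, 35, 28, 35-day gaps.
Each is the final Friday of its month — June 29, 2007 is past the 28th, so '4th Friday' doesn't fit.
September 2007 ends with Friday September 28, 2007.
Last Friday of October 2007: October 26, 2007.
Last Friday of November 2007: November 30, 2007.
December 2007 ends with Friday December 28, 2007.
Last Friday of January 2008: January 25, 2008.

January 25, 2008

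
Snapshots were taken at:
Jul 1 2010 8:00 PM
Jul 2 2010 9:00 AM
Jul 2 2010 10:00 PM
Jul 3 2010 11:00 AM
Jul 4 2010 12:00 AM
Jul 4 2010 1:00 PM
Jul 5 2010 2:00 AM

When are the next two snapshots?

Jul 5 2010 3:00 PM, Jul 6 2010 4:00 AM

Spacing: 13, 13, 13, 13, 13, 13 h — constant 13 h.
Jul 5 2010 2:00 AM + 13 h = Jul 5 2010 3:00 PM.
Jul 5 2010 3:00 PM + 13 h = Jul 6 2010 4:00 AM.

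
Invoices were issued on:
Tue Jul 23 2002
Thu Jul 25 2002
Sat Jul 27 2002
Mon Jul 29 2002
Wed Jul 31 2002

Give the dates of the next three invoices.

Fri Aug 2 2002, Sun Aug 4 2002, Tue Aug 6 2002

Every event comes 2 days after the last (2, 2, 2, 2).
Wed Jul 31 2002 + 2 days = Fri Aug 2 2002.
Fri Aug 2 2002 + 2 days = Sun Aug 4 2002.
Sun Aug 4 2002 + 2 days = Tue Aug 6 2002.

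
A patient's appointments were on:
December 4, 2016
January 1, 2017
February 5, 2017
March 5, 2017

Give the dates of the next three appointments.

April 2, 2017; May 7, 2017; June 4, 2017

All dates are Sundays, 28, 35, 28 days apart.
Specifically, the 1st Sunday of each month.
1st Sunday of April 2017: April 2, 2017.
1st Sunday of May 2017: May 7, 2017.
1st Sunday of June 2017: June 4, 2017.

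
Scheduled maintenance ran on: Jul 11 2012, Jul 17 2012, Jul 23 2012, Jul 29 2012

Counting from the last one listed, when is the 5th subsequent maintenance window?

Aug 28 2012

Every event comes 6 days after the last (6, 6, 6).
Jul 29 2012 + 6 days = Aug 4 2012.
Aug 4 2012 + 6 days = Aug 10 2012.
Aug 10 2012 + 6 days = Aug 16 2012.
Aug 16 2012 + 6 days = Aug 22 2012.
Aug 22 2012 + 6 days = Aug 28 2012.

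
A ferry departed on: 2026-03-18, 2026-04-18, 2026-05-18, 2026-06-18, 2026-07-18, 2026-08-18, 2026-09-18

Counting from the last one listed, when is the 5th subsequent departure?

The day-of-month is always 18 (31, 30, 31, 30, 31, 31 days between events).
So this recurs on the 18th of each month.
Next: October 2026 → 2026-10-18.
November 2026: 2026-11-18.
Next: December 2026 → 2026-12-18.
Next: January 2027 → 2027-01-18.
February 2027: 2027-02-18.

2027-02-18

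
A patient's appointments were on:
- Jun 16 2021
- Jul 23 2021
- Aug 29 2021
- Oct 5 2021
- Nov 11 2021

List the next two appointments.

Dec 18 2021, Jan 24 2022

Gaps between consecutive events: 37, 37, 37, 37 days — a constant 37-day interval.
Nov 11 2021 + 37 days = Dec 18 2021.
Dec 18 2021 + 37 days = Jan 24 2022.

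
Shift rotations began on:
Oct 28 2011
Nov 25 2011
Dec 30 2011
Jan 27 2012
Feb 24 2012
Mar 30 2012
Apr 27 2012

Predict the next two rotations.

May 25 2012, Jun 29 2012

Every date is a Friday; gaps 28, 35, 28, 28, 35, 28 days.
Each is the last Friday of its month (at least one falls on the 29th or later, ruling out '4th Friday').
Last Friday of May 2012: May 25 2012.
June 2012 ends with Friday Jun 29 2012.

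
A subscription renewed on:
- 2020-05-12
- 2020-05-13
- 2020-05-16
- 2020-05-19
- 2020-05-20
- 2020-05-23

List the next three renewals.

2020-05-26, 2020-05-27, 2020-05-30

Every event lands on a Tuesday or Wednesday or Saturday (gaps cycle 1, 3, 3, 1, 3).
So the schedule is: every Tuesday, Wednesday and Saturday.
Next Tuesday: 2020-05-26.
Next Wednesday: 2020-05-27.
The following Saturday is 2020-05-30.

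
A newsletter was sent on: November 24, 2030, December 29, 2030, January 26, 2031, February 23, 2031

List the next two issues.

Every date is a Sunday; gaps 35, 28, 28 days.
Each is the last Sunday of its month (at least one falls on the 29th or later, ruling out '4th Sunday').
Last Sunday of March 2031: March 30, 2031.
April 2031 ends with Sunday April 27, 2031.

March 30, 2031; April 27, 2031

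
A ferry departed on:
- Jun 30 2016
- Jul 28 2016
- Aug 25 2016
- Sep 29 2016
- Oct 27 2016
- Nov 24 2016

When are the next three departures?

Dec 29 2016, Jan 26 2017, Feb 23 2017

These are Thursdays with 28, 28, 35, 28, 28-day gaps.
Each is the final Thursday of its month — Jun 30 2016 is past the 28th, so '4th Thursday' doesn't fit.
Last Thursday of December 2016: Dec 29 2016.
January 2017 ends with Thursday Jan 26 2017.
Last Thursday of February 2017: Feb 23 2017.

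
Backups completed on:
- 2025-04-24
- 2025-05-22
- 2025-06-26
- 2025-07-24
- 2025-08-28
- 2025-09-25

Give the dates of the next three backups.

2025-10-23, 2025-11-27, 2025-12-25

All dates are Thursdays, 28, 35, 28, 35, 28 days apart.
Specifically, the 4th Thursday of each month.
4th Thursday of October 2025: 2025-10-23.
November 2025 — 4th Thursday is 2025-11-27.
4th Thursday of December 2025: 2025-12-25.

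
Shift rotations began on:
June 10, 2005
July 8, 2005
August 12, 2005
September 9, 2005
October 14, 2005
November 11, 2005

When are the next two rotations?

All dates are Fridays, 28, 35, 28, 35, 28 days apart.
Specifically, the 2nd Friday of each month.
2nd Friday of December 2005: December 9, 2005.
January 2006 — 2nd Friday is January 13, 2006.

December 9, 2005; January 13, 2006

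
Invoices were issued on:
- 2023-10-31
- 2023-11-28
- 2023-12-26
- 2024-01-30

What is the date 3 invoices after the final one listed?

2024-04-30

All Tuesdays; the gaps (28, 28, 35) vary with month length.
This is the last Tuesday of each month.
Last Tuesday of February 2024: 2024-02-27.
March 2024 ends with Tuesday 2024-03-26.
April 2024 ends with Tuesday 2024-04-30.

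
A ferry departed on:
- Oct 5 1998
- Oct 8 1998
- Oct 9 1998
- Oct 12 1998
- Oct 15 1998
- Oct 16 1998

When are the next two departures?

Oct 19 1998, Oct 22 1998

Gaps: 3, 1, 3, 3, 1 days — not constant, but cyclic with period 3.
The events fall on every Monday, Thursday and Friday.
Next Monday: Oct 19 1998.
The following Thursday is Oct 22 1998.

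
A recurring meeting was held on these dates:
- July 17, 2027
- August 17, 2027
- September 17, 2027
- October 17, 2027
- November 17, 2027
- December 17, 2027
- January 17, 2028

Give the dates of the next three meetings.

February 17, 2028; March 17, 2028; April 17, 2028

Each date is the 17th; the gaps (31, 31, 30, 31, 30, 31) track the month lengths.
The rule is the 17th of each month.
Next: February 2028 → February 17, 2028.
March 2028: March 17, 2028.
Next: April 2028 → April 17, 2028.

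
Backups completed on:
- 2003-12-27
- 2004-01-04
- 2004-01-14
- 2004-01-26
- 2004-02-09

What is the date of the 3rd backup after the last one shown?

2004-04-03

Intervals are 8, 10, 12, 14 days — an arithmetic progression with common difference 2.
Next gap: 16 days. 2004-02-09 + 16 days = 2004-02-25.
Next gap: 18 days. 2004-02-25 + 18 days = 2004-03-14.
Next gap: 20 days. 2004-03-14 + 20 days = 2004-04-03.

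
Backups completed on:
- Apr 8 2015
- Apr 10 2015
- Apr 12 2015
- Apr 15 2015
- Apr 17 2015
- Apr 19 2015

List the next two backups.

Apr 22 2015, Apr 24 2015

The gap pattern 2, 2, 3, 2, 2 repeats every 3 events.
These are the Wednesdays, Fridays and Sundays of each week.
The following Wednesday is Apr 22 2015.
The following Friday is Apr 24 2015.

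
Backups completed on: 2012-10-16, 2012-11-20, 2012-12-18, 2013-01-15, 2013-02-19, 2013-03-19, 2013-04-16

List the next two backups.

All dates are Tuesdays, 35, 28, 28, 35, 28, 28 days apart.
Specifically, the 3rd Tuesday of each month.
3rd Tuesday of May 2013: 2013-05-21.
3rd Tuesday of June 2013: 2013-06-18.

2013-05-21, 2013-06-18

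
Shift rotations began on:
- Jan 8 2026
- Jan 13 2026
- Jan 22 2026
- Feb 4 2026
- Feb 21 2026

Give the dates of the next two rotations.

Mar 14 2026, Apr 8 2026

Intervals are 5, 9, 13, 17 days — an arithmetic progression with common difference 4.
Next gap: 21 days. Feb 21 2026 + 21 days = Mar 14 2026.
Next gap: 25 days. Mar 14 2026 + 25 days = Apr 8 2026.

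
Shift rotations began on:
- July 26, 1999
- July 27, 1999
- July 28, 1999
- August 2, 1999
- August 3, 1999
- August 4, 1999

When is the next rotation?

August 9, 1999

Gaps: 1, 1, 5, 1, 1 days — not constant, but cyclic with period 3.
The events fall on every Monday, Tuesday and Wednesday.
Next Monday: August 9, 1999.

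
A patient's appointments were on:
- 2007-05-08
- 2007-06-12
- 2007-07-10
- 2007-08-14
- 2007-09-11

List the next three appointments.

All dates are Tuesdays, 35, 28, 35, 28 days apart.
Specifically, the 2nd Tuesday of each month.
October 2007 — 2nd Tuesday is 2007-10-09.
2nd Tuesday of November 2007: 2007-11-13.
December 2007 — 2nd Tuesday is 2007-12-11.

2007-10-09, 2007-11-13, 2007-12-11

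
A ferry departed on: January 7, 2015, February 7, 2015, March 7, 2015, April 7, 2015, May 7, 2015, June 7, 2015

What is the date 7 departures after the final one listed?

January 7, 2016

The day-of-month is always 7 (31, 28, 31, 30, 31 days between events).
So this recurs on the 7th of each month.
Next: July 2015 → July 7, 2015.
August 2015: August 7, 2015.
Next: September 2015 → September 7, 2015.
October 2015: October 7, 2015.
November 2015: November 7, 2015.
December 2015: December 7, 2015.
January 2016: January 7, 2016.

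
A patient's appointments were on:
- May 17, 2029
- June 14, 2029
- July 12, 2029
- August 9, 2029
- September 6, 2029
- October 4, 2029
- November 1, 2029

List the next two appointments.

Gaps between consecutive events: 28, 28, 28, 28, 28, 28 days — a constant 28-day interval.
November 1, 2029 + 28 days = November 29, 2029.
November 29, 2029 + 28 days = December 27, 2029.

November 29, 2029; December 27, 2029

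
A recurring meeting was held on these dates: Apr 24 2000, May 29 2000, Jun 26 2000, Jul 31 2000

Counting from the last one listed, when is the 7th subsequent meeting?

Feb 26 2001

These are Mondays with 35, 28, 35-day gaps.
Each is the final Monday of its month — May 29 2000 is past the 28th, so '4th Monday' doesn't fit.
Last Monday of August 2000: Aug 28 2000.
Last Monday of September 2000: Sep 25 2000.
October 2000 ends with Monday Oct 30 2000.
November 2000 ends with Monday Nov 27 2000.
December 2000 ends with Monday Dec 25 2000.
Last Monday of January 2001: Jan 29 2001.
February 2001 ends with Monday Feb 26 2001.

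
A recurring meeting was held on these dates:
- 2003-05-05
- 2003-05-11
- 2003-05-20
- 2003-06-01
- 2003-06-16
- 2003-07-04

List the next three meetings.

2003-07-25, 2003-08-18, 2003-09-14

Gaps: 6, 9, 12, 15, 18 days — each gap is 3 larger than the previous one.
Next gap: 21 days. 2003-07-04 + 21 days = 2003-07-25.
Next gap: 24 days. 2003-07-25 + 24 days = 2003-08-18.
Next gap: 27 days. 2003-08-18 + 27 days = 2003-09-14.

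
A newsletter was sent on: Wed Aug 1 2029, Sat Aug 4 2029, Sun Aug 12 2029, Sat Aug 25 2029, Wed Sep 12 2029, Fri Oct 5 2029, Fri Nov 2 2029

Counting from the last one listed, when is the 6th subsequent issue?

Fri Aug 2 2030

The spacing grows by 5 each time: 3, 8, 13, 18, 23, 28 days.
Next gap: 33 days. Fri Nov 2 2029 + 33 days = Wed Dec 5 2029.
Next gap: 38 days. Wed Dec 5 2029 + 38 days = Sat Jan 12 2030.
Next gap: 43 days. Sat Jan 12 2030 + 43 days = Sun Feb 24 2030.
Next gap: 48 days. Sun Feb 24 2030 + 48 days = Sat Apr 13 2030.
Next gap: 53 days. Sat Apr 13 2030 + 53 days = Wed Jun 5 2030.
Next gap: 58 days. Wed Jun 5 2030 + 58 days = Fri Aug 2 2030.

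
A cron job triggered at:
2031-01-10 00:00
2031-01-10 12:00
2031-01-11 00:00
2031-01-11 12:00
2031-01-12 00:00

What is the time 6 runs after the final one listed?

Spacing: 12, 12, 12, 12 h — constant 12 h.
2031-01-12 00:00 + 12 h = 2031-01-12 12:00.
2031-01-12 12:00 + 12 h = 2031-01-13 00:00.
2031-01-13 00:00 + 12 h = 2031-01-13 12:00.
2031-01-13 12:00 + 12 h = 2031-01-14 00:00.
2031-01-14 00:00 + 12 h = 2031-01-14 12:00.
2031-01-14 12:00 + 12 h = 2031-01-15 00:00.

2031-01-15 00:00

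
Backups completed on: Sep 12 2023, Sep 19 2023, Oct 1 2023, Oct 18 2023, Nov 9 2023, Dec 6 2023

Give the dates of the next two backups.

Jan 7 2024, Feb 13 2024

Gaps: 7, 12, 17, 22, 27 days — each gap is 5 larger than the previous one.
Next gap: 32 days. Dec 6 2023 + 32 days = Jan 7 2024.
Next gap: 37 days. Jan 7 2024 + 37 days = Feb 13 2024.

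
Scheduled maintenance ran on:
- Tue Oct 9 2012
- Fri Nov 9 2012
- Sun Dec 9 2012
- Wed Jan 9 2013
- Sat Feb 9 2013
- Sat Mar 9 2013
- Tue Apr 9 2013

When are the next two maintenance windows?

The day-of-month is always 9 (31, 30, 31, 31, 28, 31 days between events).
So this recurs on the 9th of each month.
May 2013: Thu May 9 2013.
Next: June 2013 → Sun Jun 9 2013.

Thu May 9 2013, Sun Jun 9 2013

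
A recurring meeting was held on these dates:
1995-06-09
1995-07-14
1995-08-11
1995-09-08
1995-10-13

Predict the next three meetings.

1995-11-10, 1995-12-08, 1996-01-12

These are Fridays at 28- or 35-day spacing (35, 28, 28, 35).
The pattern: 2nd Friday of the month.
November 1995 — 2nd Friday is 1995-11-10.
December 1995 — 2nd Friday is 1995-12-08.
January 1996 — 2nd Friday is 1996-01-12.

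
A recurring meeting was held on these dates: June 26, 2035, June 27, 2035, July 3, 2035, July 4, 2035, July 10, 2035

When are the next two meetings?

The gap pattern 1, 6, 1, 6 repeats every 2 events.
These are the Tuesdays and Wednesdays of each week.
The following Wednesday is July 11, 2035.
Next Tuesday: July 17, 2035.

July 11, 2035; July 17, 2035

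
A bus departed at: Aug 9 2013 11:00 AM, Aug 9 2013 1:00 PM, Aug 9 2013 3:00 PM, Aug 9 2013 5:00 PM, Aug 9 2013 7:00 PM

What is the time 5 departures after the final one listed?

Aug 10 2013 5:00 AM

Spacing: 2, 2, 2, 2 h — constant 2 h.
Aug 9 2013 7:00 PM + 2 h = Aug 9 2013 9:00 PM.
Aug 9 2013 9:00 PM + 2 h = Aug 9 2013 11:00 PM.
Aug 9 2013 11:00 PM + 2 h = Aug 10 2013 1:00 AM.
Aug 10 2013 1:00 AM + 2 h = Aug 10 2013 3:00 AM.
Aug 10 2013 3:00 AM + 2 h = Aug 10 2013 5:00 AM.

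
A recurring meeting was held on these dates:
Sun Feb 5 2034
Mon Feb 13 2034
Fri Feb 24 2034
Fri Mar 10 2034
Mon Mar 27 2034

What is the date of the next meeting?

The spacing grows by 3 each time: 8, 11, 14, 17 days.
Next gap: 20 days. Mon Mar 27 2034 + 20 days = Sun Apr 16 2034.

Sun Apr 16 2034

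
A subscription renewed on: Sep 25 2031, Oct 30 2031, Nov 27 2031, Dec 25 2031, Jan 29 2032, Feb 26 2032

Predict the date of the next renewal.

Mar 25 2032

Every date is a Thursday; gaps 35, 28, 28, 35, 28 days.
Each is the last Thursday of its month (at least one falls on the 29th or later, ruling out '4th Thursday').
Last Thursday of March 2032: Mar 25 2032.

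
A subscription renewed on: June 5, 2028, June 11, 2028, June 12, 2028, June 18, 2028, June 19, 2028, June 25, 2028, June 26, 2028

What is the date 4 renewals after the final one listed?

July 10, 2028

Every event lands on a Monday or Sunday (gaps cycle 6, 1, 6, 1, 6, 1).
So the schedule is: every Monday and Sunday.
The following Sunday is July 2, 2028.
Next Monday: July 3, 2028.
Next Sunday: July 9, 2028.
The following Monday is July 10, 2028.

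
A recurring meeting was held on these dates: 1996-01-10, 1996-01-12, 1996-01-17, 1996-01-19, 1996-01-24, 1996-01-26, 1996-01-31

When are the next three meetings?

Gaps: 2, 5, 2, 5, 2, 5 days — not constant, but cyclic with period 2.
The events fall on every Wednesday and Friday.
The following Friday is 1996-02-02.
The following Wednesday is 1996-02-07.
The following Friday is 1996-02-09.

1996-02-02, 1996-02-07, 1996-02-09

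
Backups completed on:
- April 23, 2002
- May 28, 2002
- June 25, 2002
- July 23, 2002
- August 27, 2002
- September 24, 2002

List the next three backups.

All dates are Tuesdays, 35, 28, 28, 35, 28 days apart.
Specifically, the 4th Tuesday of each month.
October 2002 — 4th Tuesday is October 22, 2002.
November 2002 — 4th Tuesday is November 26, 2002.
4th Tuesday of December 2002: December 24, 2002.

October 22, 2002; November 26, 2002; December 24, 2002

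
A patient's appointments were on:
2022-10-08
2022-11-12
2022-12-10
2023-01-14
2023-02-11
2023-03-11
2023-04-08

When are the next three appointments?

These are Saturdays at 28- or 35-day spacing (35, 28, 35, 28, 28, 28).
The pattern: 2nd Saturday of the month.
May 2023 — 2nd Saturday is 2023-05-13.
June 2023 — 2nd Saturday is 2023-06-10.
2nd Saturday of July 2023: 2023-07-08.

2023-05-13, 2023-06-10, 2023-07-08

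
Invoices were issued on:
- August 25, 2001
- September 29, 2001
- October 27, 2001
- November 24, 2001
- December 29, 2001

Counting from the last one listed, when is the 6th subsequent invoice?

All Saturdays; the gaps (35, 28, 28, 35) vary with month length.
This is the last Saturday of each month.
Last Saturday of January 2002: January 26, 2002.
February 2002 ends with Saturday February 23, 2002.
March 2002 ends with Saturday March 30, 2002.
April 2002 ends with Saturday April 27, 2002.
May 2002 ends with Saturday May 25, 2002.
Last Saturday of June 2002: June 29, 2002.

June 29, 2002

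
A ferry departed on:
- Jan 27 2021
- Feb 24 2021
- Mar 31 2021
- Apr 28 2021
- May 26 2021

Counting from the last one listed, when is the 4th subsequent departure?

All Wednesdays; the gaps (28, 35, 28, 28) vary with month length.
This is the last Wednesday of each month.
Last Wednesday of June 2021: Jun 30 2021.
Last Wednesday of July 2021: Jul 28 2021.
Last Wednesday of August 2021: Aug 25 2021.
September 2021 ends with Wednesday Sep 29 2021.

Sep 29 2021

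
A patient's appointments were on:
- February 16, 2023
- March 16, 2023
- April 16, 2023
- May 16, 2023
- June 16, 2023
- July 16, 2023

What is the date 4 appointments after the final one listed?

November 16, 2023

Each date is the 16th; the gaps (28, 31, 30, 31, 30) track the month lengths.
The rule is the 16th of each month.
Next: August 2023 → August 16, 2023.
Next: September 2023 → September 16, 2023.
October 2023: October 16, 2023.
Next: November 2023 → November 16, 2023.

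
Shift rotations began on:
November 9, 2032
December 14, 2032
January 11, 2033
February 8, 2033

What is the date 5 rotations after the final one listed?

July 12, 2033

These are Tuesdays at 28- or 35-day spacing (35, 28, 28).
The pattern: 2nd Tuesday of the month.
March 2033 — 2nd Tuesday is March 8, 2033.
2nd Tuesday of April 2033: April 12, 2033.
2nd Tuesday of May 2033: May 10, 2033.
2nd Tuesday of June 2033: June 14, 2033.
July 2033 — 2nd Tuesday is July 12, 2033.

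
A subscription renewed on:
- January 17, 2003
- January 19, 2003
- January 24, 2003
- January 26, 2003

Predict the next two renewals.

Every event lands on a Friday or Sunday (gaps cycle 2, 5, 2).
So the schedule is: every Friday and Sunday.
Next Friday: January 31, 2003.
Next Sunday: February 2, 2003.

January 31, 2003; February 2, 2003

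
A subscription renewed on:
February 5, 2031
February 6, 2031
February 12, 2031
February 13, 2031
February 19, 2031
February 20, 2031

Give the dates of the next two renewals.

The gap pattern 1, 6, 1, 6, 1 repeats every 2 events.
These are the Wednesdays and Thursdays of each week.
Next Wednesday: February 26, 2031.
The following Thursday is February 27, 2031.

February 26, 2031; February 27, 2031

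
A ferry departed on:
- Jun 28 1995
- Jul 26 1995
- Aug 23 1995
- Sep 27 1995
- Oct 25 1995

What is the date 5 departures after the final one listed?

Mar 27 1996

All dates are Wednesdays, 28, 28, 35, 28 days apart.
Specifically, the 4th Wednesday of each month.
4th Wednesday of November 1995: Nov 22 1995.
4th Wednesday of December 1995: Dec 27 1995.
January 1996 — 4th Wednesday is Jan 24 1996.
February 1996 — 4th Wednesday is Feb 28 1996.
March 1996 — 4th Wednesday is Mar 27 1996.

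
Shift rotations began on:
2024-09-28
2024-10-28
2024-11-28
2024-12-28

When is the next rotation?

Each date is the 28th; the gaps (30, 31, 30) track the month lengths.
The rule is the 28th of each month.
January 2025: 2025-01-28.

2025-01-28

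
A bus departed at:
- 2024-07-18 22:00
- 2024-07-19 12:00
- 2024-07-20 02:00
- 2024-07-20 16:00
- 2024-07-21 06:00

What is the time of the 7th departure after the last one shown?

Spacing: 14, 14, 14, 14 h — constant 14 h.
2024-07-21 06:00 + 14 h = 2024-07-21 20:00.
2024-07-21 20:00 + 14 h = 2024-07-22 10:00.
2024-07-22 10:00 + 14 h = 2024-07-23 00:00.
2024-07-23 00:00 + 14 h = 2024-07-23 14:00.
2024-07-23 14:00 + 14 h = 2024-07-24 04:00.
2024-07-24 04:00 + 14 h = 2024-07-24 18:00.
2024-07-24 18:00 + 14 h = 2024-07-25 08:00.

2024-07-25 08:00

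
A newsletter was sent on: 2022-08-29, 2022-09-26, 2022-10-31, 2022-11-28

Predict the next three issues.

All Mondays; the gaps (28, 35, 28) vary with month length.
This is the last Monday of each month.
December 2022 ends with Monday 2022-12-26.
January 2023 ends with Monday 2023-01-30.
Last Monday of February 2023: 2023-02-27.

2022-12-26, 2023-01-30, 2023-02-27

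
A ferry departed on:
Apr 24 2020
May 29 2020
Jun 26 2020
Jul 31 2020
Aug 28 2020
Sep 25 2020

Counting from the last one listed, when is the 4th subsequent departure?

Every date is a Friday; gaps 35, 28, 35, 28, 28 days.
Each is the last Friday of its month (at least one falls on the 29th or later, ruling out '4th Friday').
October 2020 ends with Friday Oct 30 2020.
Last Friday of November 2020: Nov 27 2020.
December 2020 ends with Friday Dec 25 2020.
January 2021 ends with Friday Jan 29 2021.

Jan 29 2021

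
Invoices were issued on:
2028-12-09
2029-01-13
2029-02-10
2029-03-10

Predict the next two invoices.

2029-04-14, 2029-05-12

These are Saturdays at 28- or 35-day spacing (35, 28, 28).
The pattern: 2nd Saturday of the month.
2nd Saturday of April 2029: 2029-04-14.
2nd Saturday of May 2029: 2029-05-12.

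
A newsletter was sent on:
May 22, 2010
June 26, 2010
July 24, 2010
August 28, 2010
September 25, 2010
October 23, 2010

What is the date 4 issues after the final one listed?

February 26, 2011

These are Saturdays at 28- or 35-day spacing (35, 28, 35, 28, 28).
The pattern: 4th Saturday of the month.
4th Saturday of November 2010: November 27, 2010.
December 2010 — 4th Saturday is December 25, 2010.
4th Saturday of January 2011: January 22, 2011.
4th Saturday of February 2011: February 26, 2011.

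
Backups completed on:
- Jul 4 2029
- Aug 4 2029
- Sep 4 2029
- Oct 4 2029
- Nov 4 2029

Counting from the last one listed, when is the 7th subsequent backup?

Jun 4 2030

Each date is the 4th; the gaps (31, 31, 30, 31) track the month lengths.
The rule is the 4th of each month.
December 2029: Dec 4 2029.
Next: January 2030 → Jan 4 2030.
Next: February 2030 → Feb 4 2030.
March 2030: Mar 4 2030.
April 2030: Apr 4 2030.
Next: May 2030 → May 4 2030.
June 2030: Jun 4 2030.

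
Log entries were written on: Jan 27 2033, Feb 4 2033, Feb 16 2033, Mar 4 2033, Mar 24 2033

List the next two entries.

Apr 17 2033, May 15 2033

Intervals are 8, 12, 16, 20 days — an arithmetic progression with common difference 4.
Next gap: 24 days. Mar 24 2033 + 24 days = Apr 17 2033.
Next gap: 28 days. Apr 17 2033 + 28 days = May 15 2033.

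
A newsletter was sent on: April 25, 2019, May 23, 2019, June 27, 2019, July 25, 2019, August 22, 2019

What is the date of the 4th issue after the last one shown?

These are Thursdays at 28- or 35-day spacing (28, 35, 28, 28).
The pattern: 4th Thursday of the month.
4th Thursday of September 2019: September 26, 2019.
October 2019 — 4th Thursday is October 24, 2019.
November 2019 — 4th Thursday is November 28, 2019.
4th Thursday of December 2019: December 26, 2019.

December 26, 2019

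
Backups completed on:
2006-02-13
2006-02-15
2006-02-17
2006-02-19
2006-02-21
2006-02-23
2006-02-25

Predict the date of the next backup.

2006-02-27

Gaps between consecutive events: 2, 2, 2, 2, 2, 2 days — a constant 2-day interval.
2006-02-25 + 2 days = 2006-02-27.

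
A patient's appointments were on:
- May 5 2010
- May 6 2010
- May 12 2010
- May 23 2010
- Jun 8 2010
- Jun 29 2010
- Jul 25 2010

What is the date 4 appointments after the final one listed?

Intervals are 1, 6, 11, 16, 21, 26 days — an arithmetic progression with common difference 5.
Next gap: 31 days. Jul 25 2010 + 31 days = Aug 25 2010.
Next gap: 36 days. Aug 25 2010 + 36 days = Sep 30 2010.
Next gap: 41 days. Sep 30 2010 + 41 days = Nov 10 2010.
Next gap: 46 days. Nov 10 2010 + 46 days = Dec 26 2010.

Dec 26 2010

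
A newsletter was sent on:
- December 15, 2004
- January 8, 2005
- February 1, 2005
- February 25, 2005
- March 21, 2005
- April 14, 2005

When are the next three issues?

Every event comes 24 days after the last (24, 24, 24, 24, 24).
April 14, 2005 + 24 days = May 8, 2005.
May 8, 2005 + 24 days = June 1, 2005.
June 1, 2005 + 24 days = June 25, 2005.

May 8, 2005; June 1, 2005; June 25, 2005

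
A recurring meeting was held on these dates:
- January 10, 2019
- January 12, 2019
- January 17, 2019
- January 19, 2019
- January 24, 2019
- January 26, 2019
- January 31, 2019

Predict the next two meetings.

Gaps: 2, 5, 2, 5, 2, 5 days — not constant, but cyclic with period 2.
The events fall on every Thursday and Saturday.
The following Saturday is February 2, 2019.
Next Thursday: February 7, 2019.

February 2, 2019; February 7, 2019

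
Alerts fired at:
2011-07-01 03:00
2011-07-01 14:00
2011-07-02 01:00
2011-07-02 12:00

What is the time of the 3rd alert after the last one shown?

The interval is a steady 11 hours (11, 11, 11).
2011-07-02 12:00 + 11 h = 2011-07-02 23:00.
2011-07-02 23:00 + 11 h = 2011-07-03 10:00.
2011-07-03 10:00 + 11 h = 2011-07-03 21:00.

2011-07-03 21:00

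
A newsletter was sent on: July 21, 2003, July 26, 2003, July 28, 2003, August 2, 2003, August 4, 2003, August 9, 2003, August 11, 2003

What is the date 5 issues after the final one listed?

August 30, 2003

Gaps: 5, 2, 5, 2, 5, 2 days — not constant, but cyclic with period 2.
The events fall on every Monday and Saturday.
The following Saturday is August 16, 2003.
The following Monday is August 18, 2003.
The following Saturday is August 23, 2003.
The following Monday is August 25, 2003.
Next Saturday: August 30, 2003.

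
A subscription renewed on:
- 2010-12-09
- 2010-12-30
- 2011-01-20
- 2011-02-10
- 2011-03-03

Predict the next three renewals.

Gaps between consecutive events: 21, 21, 21, 21 days — a constant 21-day interval.
2011-03-03 + 21 days = 2011-03-24.
2011-03-24 + 21 days = 2011-04-14.
2011-04-14 + 21 days = 2011-05-05.

2011-03-24, 2011-04-14, 2011-05-05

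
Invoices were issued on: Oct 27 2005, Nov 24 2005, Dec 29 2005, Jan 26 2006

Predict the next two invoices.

These are Thursdays with 28, 35, 28-day gaps.
Each is the final Thursday of its month — Dec 29 2005 is past the 28th, so '4th Thursday' doesn't fit.
February 2006 ends with Thursday Feb 23 2006.
Last Thursday of March 2006: Mar 30 2006.

Feb 23 2006, Mar 30 2006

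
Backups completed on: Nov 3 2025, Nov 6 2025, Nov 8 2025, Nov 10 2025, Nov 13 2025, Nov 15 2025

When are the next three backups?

Nov 17 2025, Nov 20 2025, Nov 22 2025

Every event lands on a Monday or Thursday or Saturday (gaps cycle 3, 2, 2, 3, 2).
So the schedule is: every Monday, Thursday and Saturday.
Next Monday: Nov 17 2025.
The following Thursday is Nov 20 2025.
Next Saturday: Nov 22 2025.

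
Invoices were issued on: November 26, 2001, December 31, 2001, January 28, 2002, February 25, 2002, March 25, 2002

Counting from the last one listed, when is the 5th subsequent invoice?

All Mondays; the gaps (35, 28, 28, 28) vary with month length.
This is the last Monday of each month.
Last Monday of April 2002: April 29, 2002.
May 2002 ends with Monday May 27, 2002.
Last Monday of June 2002: June 24, 2002.
Last Monday of July 2002: July 29, 2002.
Last Monday of August 2002: August 26, 2002.

August 26, 2002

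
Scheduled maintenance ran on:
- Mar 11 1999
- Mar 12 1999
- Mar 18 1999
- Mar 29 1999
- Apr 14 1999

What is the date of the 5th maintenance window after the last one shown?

The spacing grows by 5 each time: 1, 6, 11, 16 days.
Next gap: 21 days. Apr 14 1999 + 21 days = May 5 1999.
Next gap: 26 days. May 5 1999 + 26 days = May 31 1999.
Next gap: 31 days. May 31 1999 + 31 days = Jul 1 1999.
Next gap: 36 days. Jul 1 1999 + 36 days = Aug 6 1999.
Next gap: 41 days. Aug 6 1999 + 41 days = Sep 16 1999.

Sep 16 1999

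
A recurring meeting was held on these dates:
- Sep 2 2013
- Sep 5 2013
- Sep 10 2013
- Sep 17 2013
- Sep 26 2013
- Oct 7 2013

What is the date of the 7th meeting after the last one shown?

Feb 17 2014

The spacing grows by 2 each time: 3, 5, 7, 9, 11 days.
Next gap: 13 days. Oct 7 2013 + 13 days = Oct 20 2013.
Next gap: 15 days. Oct 20 2013 + 15 days = Nov 4 2013.
Next gap: 17 days. Nov 4 2013 + 17 days = Nov 21 2013.
Next gap: 19 days. Nov 21 2013 + 19 days = Dec 10 2013.
Next gap: 21 days. Dec 10 2013 + 21 days = Dec 31 2013.
Next gap: 23 days. Dec 31 2013 + 23 days = Jan 23 2014.
Next gap: 25 days. Jan 23 2014 + 25 days = Feb 17 2014.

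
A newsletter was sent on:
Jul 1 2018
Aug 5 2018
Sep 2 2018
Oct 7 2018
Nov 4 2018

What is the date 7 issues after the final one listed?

Gaps: 35, 28, 35, 28 days — a mix of 28 and 35. Every date is a Sunday.
Each is the 1st Sunday of its month.
1st Sunday of December 2018: Dec 2 2018.
January 2019 — 1st Sunday is Jan 6 2019.
1st Sunday of February 2019: Feb 3 2019.
1st Sunday of March 2019: Mar 3 2019.
April 2019 — 1st Sunday is Apr 7 2019.
1st Sunday of May 2019: May 5 2019.
June 2019 — 1st Sunday is Jun 2 2019.

Jun 2 2019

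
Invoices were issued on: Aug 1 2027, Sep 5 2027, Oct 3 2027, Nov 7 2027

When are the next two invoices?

Dec 5 2027, Jan 2 2028

Gaps: 35, 28, 35 days — a mix of 28 and 35. Every date is a Sunday.
Each is the 1st Sunday of its month.
December 2027 — 1st Sunday is Dec 5 2027.
1st Sunday of January 2028: Jan 2 2028.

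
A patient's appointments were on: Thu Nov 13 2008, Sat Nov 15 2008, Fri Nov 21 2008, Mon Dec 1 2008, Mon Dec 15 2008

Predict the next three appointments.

Intervals are 2, 6, 10, 14 days — an arithmetic progression with common difference 4.
Next gap: 18 days. Mon Dec 15 2008 + 18 days = Fri Jan 2 2009.
Next gap: 22 days. Fri Jan 2 2009 + 22 days = Sat Jan 24 2009.
Next gap: 26 days. Sat Jan 24 2009 + 26 days = Thu Feb 19 2009.

Fri Jan 2 2009, Sat Jan 24 2009, Thu Feb 19 2009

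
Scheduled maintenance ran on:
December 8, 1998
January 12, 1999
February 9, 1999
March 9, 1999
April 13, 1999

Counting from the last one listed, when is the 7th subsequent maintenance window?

November 9, 1999

All dates are Tuesdays, 35, 28, 28, 35 days apart.
Specifically, the 2nd Tuesday of each month.
2nd Tuesday of May 1999: May 11, 1999.
2nd Tuesday of June 1999: June 8, 1999.
2nd Tuesday of July 1999: July 13, 1999.
August 1999 — 2nd Tuesday is August 10, 1999.
September 1999 — 2nd Tuesday is September 14, 1999.
October 1999 — 2nd Tuesday is October 12, 1999.
November 1999 — 2nd Tuesday is November 9, 1999.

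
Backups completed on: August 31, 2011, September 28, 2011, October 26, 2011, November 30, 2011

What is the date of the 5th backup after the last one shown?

Every date is a Wednesday; gaps 28, 28, 35 days.
Each is the last Wednesday of its month (at least one falls on the 29th or later, ruling out '4th Wednesday').
Last Wednesday of December 2011: December 28, 2011.
January 2012 ends with Wednesday January 25, 2012.
February 2012 ends with Wednesday February 29, 2012.
Last Wednesday of March 2012: March 28, 2012.
April 2012 ends with Wednesday April 25, 2012.

April 25, 2012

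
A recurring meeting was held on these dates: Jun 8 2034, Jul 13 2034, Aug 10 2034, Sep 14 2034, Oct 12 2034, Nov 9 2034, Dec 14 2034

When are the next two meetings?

These are Thursdays at 28- or 35-day spacing (35, 28, 35, 28, 28, 35).
The pattern: 2nd Thursday of the month.
2nd Thursday of January 2035: Jan 11 2035.
February 2035 — 2nd Thursday is Feb 8 2035.

Jan 11 2035, Feb 8 2035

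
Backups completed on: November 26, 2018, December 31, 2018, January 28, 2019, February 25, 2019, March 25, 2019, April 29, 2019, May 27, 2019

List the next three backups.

June 24, 2019; July 29, 2019; August 26, 2019

Every date is a Monday; gaps 35, 28, 28, 28, 35, 28 days.
Each is the last Monday of its month (at least one falls on the 29th or later, ruling out '4th Monday').
June 2019 ends with Monday June 24, 2019.
Last Monday of July 2019: July 29, 2019.
August 2019 ends with Monday August 26, 2019.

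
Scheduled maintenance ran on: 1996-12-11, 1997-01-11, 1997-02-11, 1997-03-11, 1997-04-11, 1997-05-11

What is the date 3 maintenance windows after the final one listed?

1997-08-11

Each date is the 11th; the gaps (31, 31, 28, 31, 30) track the month lengths.
The rule is the 11th of each month.
Next: June 1997 → 1997-06-11.
July 1997: 1997-07-11.
Next: August 1997 → 1997-08-11.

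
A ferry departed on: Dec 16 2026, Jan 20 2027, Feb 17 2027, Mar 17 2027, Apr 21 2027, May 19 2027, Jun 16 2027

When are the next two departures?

All dates are Wednesdays, 35, 28, 28, 35, 28, 28 days apart.
Specifically, the 3rd Wednesday of each month.
3rd Wednesday of July 2027: Jul 21 2027.
August 2027 — 3rd Wednesday is Aug 18 2027.

Jul 21 2027, Aug 18 2027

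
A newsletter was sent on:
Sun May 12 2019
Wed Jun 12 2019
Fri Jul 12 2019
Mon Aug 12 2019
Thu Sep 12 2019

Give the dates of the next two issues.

Sat Oct 12 2019, Tue Nov 12 2019

The day-of-month is always 12 (31, 30, 31, 31 days between events).
So this recurs on the 12th of each month.
October 2019: Sat Oct 12 2019.
Next: November 2019 → Tue Nov 12 2019.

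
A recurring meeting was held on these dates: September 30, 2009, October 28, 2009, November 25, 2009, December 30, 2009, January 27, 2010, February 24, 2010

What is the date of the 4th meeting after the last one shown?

These are Wednesdays with 28, 28, 35, 28, 28-day gaps.
Each is the final Wednesday of its month — September 30, 2009 is past the 28th, so '4th Wednesday' doesn't fit.
March 2010 ends with Wednesday March 31, 2010.
April 2010 ends with Wednesday April 28, 2010.
May 2010 ends with Wednesday May 26, 2010.
June 2010 ends with Wednesday June 30, 2010.

June 30, 2010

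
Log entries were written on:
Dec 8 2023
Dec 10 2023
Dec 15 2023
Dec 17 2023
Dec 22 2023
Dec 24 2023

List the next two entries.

Every event lands on a Friday or Sunday (gaps cycle 2, 5, 2, 5, 2).
So the schedule is: every Friday and Sunday.
Next Friday: Dec 29 2023.
The following Sunday is Dec 31 2023.

Dec 29 2023, Dec 31 2023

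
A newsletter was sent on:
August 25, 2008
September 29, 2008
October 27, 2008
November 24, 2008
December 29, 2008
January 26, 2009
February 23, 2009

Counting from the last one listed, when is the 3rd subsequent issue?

May 25, 2009

Every date is a Monday; gaps 35, 28, 28, 35, 28, 28 days.
Each is the last Monday of its month (at least one falls on the 29th or later, ruling out '4th Monday').
March 2009 ends with Monday March 30, 2009.
Last Monday of April 2009: April 27, 2009.
Last Monday of May 2009: May 25, 2009.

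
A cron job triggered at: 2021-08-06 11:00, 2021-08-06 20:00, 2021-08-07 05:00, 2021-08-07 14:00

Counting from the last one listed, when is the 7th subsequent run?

2021-08-10 05:00

Gaps: 9, 9, 9 hours — each event is 9 hours after the previous one.
2021-08-07 14:00 + 9 h = 2021-08-07 23:00.
2021-08-07 23:00 + 9 h = 2021-08-08 08:00.
2021-08-08 08:00 + 9 h = 2021-08-08 17:00.
2021-08-08 17:00 + 9 h = 2021-08-09 02:00.
2021-08-09 02:00 + 9 h = 2021-08-09 11:00.
2021-08-09 11:00 + 9 h = 2021-08-09 20:00.
2021-08-09 20:00 + 9 h = 2021-08-10 05:00.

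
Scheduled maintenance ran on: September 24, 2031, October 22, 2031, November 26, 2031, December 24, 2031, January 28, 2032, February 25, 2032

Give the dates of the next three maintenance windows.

March 24, 2032; April 28, 2032; May 26, 2032

Gaps: 28, 35, 28, 35, 28 days — a mix of 28 and 35. Every date is a Wednesday.
Each is the 4th Wednesday of its month.
March 2032 — 4th Wednesday is March 24, 2032.
April 2032 — 4th Wednesday is April 28, 2032.
4th Wednesday of May 2032: May 26, 2032.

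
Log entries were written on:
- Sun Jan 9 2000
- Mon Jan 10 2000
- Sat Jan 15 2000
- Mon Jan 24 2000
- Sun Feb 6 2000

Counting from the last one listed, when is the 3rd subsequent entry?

Gaps: 1, 5, 9, 13 days — each gap is 4 larger than the previous one.
Next gap: 17 days. Sun Feb 6 2000 + 17 days = Wed Feb 23 2000.
Next gap: 21 days. Wed Feb 23 2000 + 21 days = Wed Mar 15 2000.
Next gap: 25 days. Wed Mar 15 2000 + 25 days = Sun Apr 9 2000.

Sun Apr 9 2000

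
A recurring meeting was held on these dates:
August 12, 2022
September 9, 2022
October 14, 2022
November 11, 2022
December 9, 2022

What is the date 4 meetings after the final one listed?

April 14, 2023

All dates are Fridays, 28, 35, 28, 28 days apart.
Specifically, the 2nd Friday of each month.
2nd Friday of January 2023: January 13, 2023.
February 2023 — 2nd Friday is February 10, 2023.
2nd Friday of March 2023: March 10, 2023.
2nd Friday of April 2023: April 14, 2023.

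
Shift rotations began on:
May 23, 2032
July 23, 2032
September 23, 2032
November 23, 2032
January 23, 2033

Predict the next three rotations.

Gaps: 61, 62, 61, 61 days — not constant. Every event is on the 23rd of the month.
Pattern: the 23rd of every 2 months.
March 2033: March 23, 2033.
Next: May 2033 → May 23, 2033.
July 2033: July 23, 2033.

March 23, 2033; May 23, 2033; July 23, 2033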